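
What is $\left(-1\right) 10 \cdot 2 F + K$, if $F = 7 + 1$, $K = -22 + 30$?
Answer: $-152$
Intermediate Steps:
$K = 8$
$F = 8$
$\left(-1\right) 10 \cdot 2 F + K = \left(-1\right) 10 \cdot 2 \cdot 8 + 8 = \left(-10\right) 16 + 8 = -160 + 8 = -152$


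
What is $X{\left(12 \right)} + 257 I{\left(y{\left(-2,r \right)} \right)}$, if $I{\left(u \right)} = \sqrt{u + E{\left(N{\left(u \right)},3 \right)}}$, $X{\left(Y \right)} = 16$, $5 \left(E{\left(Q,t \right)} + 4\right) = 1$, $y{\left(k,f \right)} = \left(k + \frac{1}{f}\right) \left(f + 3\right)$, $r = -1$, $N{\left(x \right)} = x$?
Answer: $16 + \frac{1799 i \sqrt{5}}{5} \approx 16.0 + 804.54 i$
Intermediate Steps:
$y{\left(k,f \right)} = \left(3 + f\right) \left(k + \frac{1}{f}\right)$ ($y{\left(k,f \right)} = \left(k + \frac{1}{f}\right) \left(3 + f\right) = \left(3 + f\right) \left(k + \frac{1}{f}\right)$)
$E{\left(Q,t \right)} = - \frac{19}{5}$ ($E{\left(Q,t \right)} = -4 + \frac{1}{5} \cdot 1 = -4 + \frac{1}{5} = - \frac{19}{5}$)
$I{\left(u \right)} = \sqrt{- \frac{19}{5} + u}$ ($I{\left(u \right)} = \sqrt{u - \frac{19}{5}} = \sqrt{- \frac{19}{5} + u}$)
$X{\left(12 \right)} + 257 I{\left(y{\left(-2,r \right)} \right)} = 16 + 257 \frac{\sqrt{-95 + 25 \left(1 + 3 \left(-2\right) + \frac{3}{-1} - -2\right)}}{5} = 16 + 257 \frac{\sqrt{-95 + 25 \left(1 - 6 + 3 \left(-1\right) + 2\right)}}{5} = 16 + 257 \frac{\sqrt{-95 + 25 \left(1 - 6 - 3 + 2\right)}}{5} = 16 + 257 \frac{\sqrt{-95 + 25 \left(-6\right)}}{5} = 16 + 257 \frac{\sqrt{-95 - 150}}{5} = 16 + 257 \frac{\sqrt{-245}}{5} = 16 + 257 \frac{7 i \sqrt{5}}{5} = 16 + \frac{1799 i \sqrt{5}}{5}$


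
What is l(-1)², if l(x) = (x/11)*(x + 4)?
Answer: 9/121 ≈ 0.074380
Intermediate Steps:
l(x) = x*(4 + x)/11 (l(x) = (x*(1/11))*(4 + x) = (x/11)*(4 + x) = x*(4 + x)/11)
l(-1)² = ((1/11)*(-1)*(4 - 1))² = ((1/11)*(-1)*3)² = (-3/11)² = 9/121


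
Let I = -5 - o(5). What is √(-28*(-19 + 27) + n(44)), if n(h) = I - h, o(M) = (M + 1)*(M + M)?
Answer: 3*I*√37 ≈ 18.248*I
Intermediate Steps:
o(M) = 2*M*(1 + M) (o(M) = (1 + M)*(2*M) = 2*M*(1 + M))
I = -65 (I = -5 - 2*5*(1 + 5) = -5 - 2*5*6 = -5 - 1*60 = -5 - 60 = -65)
n(h) = -65 - h
√(-28*(-19 + 27) + n(44)) = √(-28*(-19 + 27) + (-65 - 1*44)) = √(-28*8 + (-65 - 44)) = √(-224 - 109) = √(-333) = 3*I*√37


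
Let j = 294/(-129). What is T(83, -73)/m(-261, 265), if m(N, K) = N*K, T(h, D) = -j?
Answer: -98/2974095 ≈ -3.2951e-5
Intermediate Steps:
j = -98/43 (j = 294*(-1/129) = -98/43 ≈ -2.2791)
T(h, D) = 98/43 (T(h, D) = -1*(-98/43) = 98/43)
m(N, K) = K*N
T(83, -73)/m(-261, 265) = 98/(43*((265*(-261)))) = (98/43)/(-69165) = (98/43)*(-1/69165) = -98/2974095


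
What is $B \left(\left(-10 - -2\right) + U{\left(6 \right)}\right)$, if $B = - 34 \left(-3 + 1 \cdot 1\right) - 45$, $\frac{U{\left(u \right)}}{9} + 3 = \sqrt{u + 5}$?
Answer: $-805 + 207 \sqrt{11} \approx -118.46$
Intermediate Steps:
$U{\left(u \right)} = -27 + 9 \sqrt{5 + u}$ ($U{\left(u \right)} = -27 + 9 \sqrt{u + 5} = -27 + 9 \sqrt{5 + u}$)
$B = 23$ ($B = - 34 \left(-3 + 1\right) - 45 = \left(-34\right) \left(-2\right) - 45 = 68 - 45 = 23$)
$B \left(\left(-10 - -2\right) + U{\left(6 \right)}\right) = 23 \left(\left(-10 - -2\right) - \left(27 - 9 \sqrt{5 + 6}\right)\right) = 23 \left(\left(-10 + 2\right) - \left(27 - 9 \sqrt{11}\right)\right) = 23 \left(-8 - \left(27 - 9 \sqrt{11}\right)\right) = 23 \left(-35 + 9 \sqrt{11}\right) = -805 + 207 \sqrt{11}$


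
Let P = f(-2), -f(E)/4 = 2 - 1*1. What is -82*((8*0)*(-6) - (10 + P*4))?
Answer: -492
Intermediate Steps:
f(E) = -4 (f(E) = -4*(2 - 1*1) = -4*(2 - 1) = -4*1 = -4)
P = -4
-82*((8*0)*(-6) - (10 + P*4)) = -82*((8*0)*(-6) - (10 - 4*4)) = -82*(0*(-6) - (10 - 16)) = -82*(0 - 1*(-6)) = -82*(0 + 6) = -82*6 = -492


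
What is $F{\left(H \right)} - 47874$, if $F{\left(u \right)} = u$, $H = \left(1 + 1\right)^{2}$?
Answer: $-47870$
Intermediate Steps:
$H = 4$ ($H = 2^{2} = 4$)
$F{\left(H \right)} - 47874 = 4 - 47874 = -47870$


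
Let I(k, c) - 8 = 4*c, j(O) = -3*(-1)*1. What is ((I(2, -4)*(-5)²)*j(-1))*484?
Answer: -290400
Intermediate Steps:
j(O) = 3 (j(O) = 3*1 = 3)
I(k, c) = 8 + 4*c
((I(2, -4)*(-5)²)*j(-1))*484 = (((8 + 4*(-4))*(-5)²)*3)*484 = (((8 - 16)*25)*3)*484 = (-8*25*3)*484 = -200*3*484 = -600*484 = -290400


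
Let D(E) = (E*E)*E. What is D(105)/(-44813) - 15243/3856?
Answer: -5146886559/172798928 ≈ -29.785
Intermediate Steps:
D(E) = E**3 (D(E) = E**2*E = E**3)
D(105)/(-44813) - 15243/3856 = 105**3/(-44813) - 15243/3856 = 1157625*(-1/44813) - 15243*1/3856 = -1157625/44813 - 15243/3856 = -5146886559/172798928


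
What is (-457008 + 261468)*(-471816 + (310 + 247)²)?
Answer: 31592811180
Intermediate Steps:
(-457008 + 261468)*(-471816 + (310 + 247)²) = -195540*(-471816 + 557²) = -195540*(-471816 + 310249) = -195540*(-161567) = 31592811180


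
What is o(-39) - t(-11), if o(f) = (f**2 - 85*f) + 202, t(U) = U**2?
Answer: 4917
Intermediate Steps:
o(f) = 202 + f**2 - 85*f
o(-39) - t(-11) = (202 + (-39)**2 - 85*(-39)) - 1*(-11)**2 = (202 + 1521 + 3315) - 1*121 = 5038 - 121 = 4917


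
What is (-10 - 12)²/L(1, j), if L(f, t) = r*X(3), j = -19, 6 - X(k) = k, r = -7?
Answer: -484/21 ≈ -23.048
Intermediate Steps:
X(k) = 6 - k
L(f, t) = -21 (L(f, t) = -7*(6 - 1*3) = -7*(6 - 3) = -7*3 = -21)
(-10 - 12)²/L(1, j) = (-10 - 12)²/(-21) = (-22)²*(-1/21) = 484*(-1/21) = -484/21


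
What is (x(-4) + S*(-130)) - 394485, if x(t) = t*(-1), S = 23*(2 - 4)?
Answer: -388501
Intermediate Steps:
S = -46 (S = 23*(-2) = -46)
x(t) = -t
(x(-4) + S*(-130)) - 394485 = (-1*(-4) - 46*(-130)) - 394485 = (4 + 5980) - 394485 = 5984 - 394485 = -388501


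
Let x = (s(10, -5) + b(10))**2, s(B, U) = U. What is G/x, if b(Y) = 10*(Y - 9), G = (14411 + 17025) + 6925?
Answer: 38361/25 ≈ 1534.4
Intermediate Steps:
G = 38361 (G = 31436 + 6925 = 38361)
b(Y) = -90 + 10*Y (b(Y) = 10*(-9 + Y) = -90 + 10*Y)
x = 25 (x = (-5 + (-90 + 10*10))**2 = (-5 + (-90 + 100))**2 = (-5 + 10)**2 = 5**2 = 25)
G/x = 38361/25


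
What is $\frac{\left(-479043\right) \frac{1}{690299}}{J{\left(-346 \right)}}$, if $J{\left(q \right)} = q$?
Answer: $\frac{479043}{238843454} \approx 0.0020057$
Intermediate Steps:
$\frac{\left(-479043\right) \frac{1}{690299}}{J{\left(-346 \right)}} = \frac{\left(-479043\right) \frac{1}{690299}}{-346} = \left(-479043\right) \frac{1}{690299} \left(- \frac{1}{346}\right) = \left(- \frac{479043}{690299}\right) \left(- \frac{1}{346}\right) = \frac{479043}{238843454}$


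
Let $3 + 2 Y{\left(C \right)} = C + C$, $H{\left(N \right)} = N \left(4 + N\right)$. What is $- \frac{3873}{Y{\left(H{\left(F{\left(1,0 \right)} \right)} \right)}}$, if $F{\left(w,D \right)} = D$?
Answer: $2582$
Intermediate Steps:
$Y{\left(C \right)} = - \frac{3}{2} + C$ ($Y{\left(C \right)} = - \frac{3}{2} + \frac{C + C}{2} = - \frac{3}{2} + \frac{2 C}{2} = - \frac{3}{2} + C$)
$- \frac{3873}{Y{\left(H{\left(F{\left(1,0 \right)} \right)} \right)}} = - \frac{3873}{- \frac{3}{2} + 0 \left(4 + 0\right)} = - \frac{3873}{- \frac{3}{2} + 0 \cdot 4} = - \frac{3873}{- \frac{3}{2} + 0} = - \frac{3873}{- \frac{3}{2}} = \left(-3873\right) \left(- \frac{2}{3}\right) = 2582$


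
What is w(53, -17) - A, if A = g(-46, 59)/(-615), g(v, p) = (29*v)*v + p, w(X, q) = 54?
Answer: 94633/615 ≈ 153.87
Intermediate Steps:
g(v, p) = p + 29*v² (g(v, p) = 29*v² + p = p + 29*v²)
A = -61423/615 (A = (59 + 29*(-46)²)/(-615) = (59 + 29*2116)*(-1/615) = (59 + 61364)*(-1/615) = 61423*(-1/615) = -61423/615 ≈ -99.875)
w(53, -17) - A = 54 - 1*(-61423/615) = 54 + 61423/615 = 94633/615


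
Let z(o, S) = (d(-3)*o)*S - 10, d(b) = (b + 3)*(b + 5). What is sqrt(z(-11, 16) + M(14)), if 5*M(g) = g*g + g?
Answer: 4*sqrt(2) ≈ 5.6569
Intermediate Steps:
d(b) = (3 + b)*(5 + b)
z(o, S) = -10 (z(o, S) = ((15 + (-3)**2 + 8*(-3))*o)*S - 10 = ((15 + 9 - 24)*o)*S - 10 = (0*o)*S - 10 = 0*S - 10 = 0 - 10 = -10)
M(g) = g/5 + g**2/5 (M(g) = (g*g + g)/5 = (g**2 + g)/5 = (g + g**2)/5 = g/5 + g**2/5)
sqrt(z(-11, 16) + M(14)) = sqrt(-10 + (1/5)*14*(1 + 14)) = sqrt(-10 + (1/5)*14*15) = sqrt(-10 + 42) = sqrt(32) = 4*sqrt(2)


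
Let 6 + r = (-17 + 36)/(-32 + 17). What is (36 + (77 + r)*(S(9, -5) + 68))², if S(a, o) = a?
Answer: 6574290724/225 ≈ 2.9219e+7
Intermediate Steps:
r = -109/15 (r = -6 + (-17 + 36)/(-32 + 17) = -6 + 19/(-15) = -6 + 19*(-1/15) = -6 - 19/15 = -109/15 ≈ -7.2667)
(36 + (77 + r)*(S(9, -5) + 68))² = (36 + (77 - 109/15)*(9 + 68))² = (36 + (1046/15)*77)² = (36 + 80542/15)² = (81082/15)² = 6574290724/225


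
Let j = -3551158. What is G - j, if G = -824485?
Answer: 2726673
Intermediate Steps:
G - j = -824485 - 1*(-3551158) = -824485 + 3551158 = 2726673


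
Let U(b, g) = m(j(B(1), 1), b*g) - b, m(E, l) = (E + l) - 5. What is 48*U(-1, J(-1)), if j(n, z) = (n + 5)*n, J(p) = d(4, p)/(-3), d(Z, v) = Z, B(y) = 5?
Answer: 2272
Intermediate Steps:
J(p) = -4/3 (J(p) = 4/(-3) = 4*(-⅓) = -4/3)
j(n, z) = n*(5 + n) (j(n, z) = (5 + n)*n = n*(5 + n))
m(E, l) = -5 + E + l
U(b, g) = 45 - b + b*g (U(b, g) = (-5 + 5*(5 + 5) + b*g) - b = (-5 + 5*10 + b*g) - b = (-5 + 50 + b*g) - b = (45 + b*g) - b = 45 - b + b*g)
48*U(-1, J(-1)) = 48*(45 - 1*(-1) - 1*(-4/3)) = 48*(45 + 1 + 4/3) = 48*(142/3) = 2272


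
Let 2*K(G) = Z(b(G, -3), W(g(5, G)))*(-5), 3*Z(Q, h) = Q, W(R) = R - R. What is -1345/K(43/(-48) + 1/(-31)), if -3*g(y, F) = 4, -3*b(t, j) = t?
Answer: 7204896/1381 ≈ 5217.2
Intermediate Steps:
b(t, j) = -t/3
g(y, F) = -4/3 (g(y, F) = -1/3*4 = -4/3)
W(R) = 0
Z(Q, h) = Q/3
K(G) = 5*G/18 (K(G) = (((-G/3)/3)*(-5))/2 = (-G/9*(-5))/2 = (5*G/9)/2 = 5*G/18)
-1345/K(43/(-48) + 1/(-31)) = -1345*18/(5*(43/(-48) + 1/(-31))) = -1345*18/(5*(43*(-1/48) + 1*(-1/31))) = -1345*18/(5*(-43/48 - 1/31)) = -1345/((5/18)*(-1381/1488)) = -1345/(-6905/26784) = -1345*(-26784/6905) = 7204896/1381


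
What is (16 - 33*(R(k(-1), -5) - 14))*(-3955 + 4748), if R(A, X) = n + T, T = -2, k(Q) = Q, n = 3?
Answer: 352885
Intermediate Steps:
R(A, X) = 1 (R(A, X) = 3 - 2 = 1)
(16 - 33*(R(k(-1), -5) - 14))*(-3955 + 4748) = (16 - 33*(1 - 14))*(-3955 + 4748) = (16 - 33*(-13))*793 = (16 + 429)*793 = 445*793 = 352885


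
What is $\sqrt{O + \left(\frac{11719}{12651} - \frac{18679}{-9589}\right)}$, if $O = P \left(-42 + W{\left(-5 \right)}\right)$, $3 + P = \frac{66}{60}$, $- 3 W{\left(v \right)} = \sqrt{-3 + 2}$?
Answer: $\frac{\sqrt{121665327257013041580 + 932027431990272330 i}}{1213104390} \approx 9.0926 + 0.034827 i$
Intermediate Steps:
$W{\left(v \right)} = - \frac{i}{3}$ ($W{\left(v \right)} = - \frac{\sqrt{-3 + 2}}{3} = - \frac{\sqrt{-1}}{3} = - \frac{i}{3}$)
$P = - \frac{19}{10}$ ($P = -3 + \frac{66}{60} = -3 + 66 \cdot \frac{1}{60} = -3 + \frac{11}{10} = - \frac{19}{10} \approx -1.9$)
$O = \frac{399}{5} + \frac{19 i}{30}$ ($O = - \frac{19 \left(-42 - \frac{i}{3}\right)}{10} = \frac{399}{5} + \frac{19 i}{30} \approx 79.8 + 0.63333 i$)
$\sqrt{O + \left(\frac{11719}{12651} - \frac{18679}{-9589}\right)} = \sqrt{\left(\frac{399}{5} + \frac{19 i}{30}\right) + \left(\frac{11719}{12651} - \frac{18679}{-9589}\right)} = \sqrt{\left(\frac{399}{5} + \frac{19 i}{30}\right) + \left(11719 \cdot \frac{1}{12651} - - \frac{18679}{9589}\right)} = \sqrt{\left(\frac{399}{5} + \frac{19 i}{30}\right) + \left(\frac{11719}{12651} + \frac{18679}{9589}\right)} = \sqrt{\left(\frac{399}{5} + \frac{19 i}{30}\right) + \frac{348681520}{121310439}} = \sqrt{\frac{50146272761}{606552195} + \frac{19 i}{30}}$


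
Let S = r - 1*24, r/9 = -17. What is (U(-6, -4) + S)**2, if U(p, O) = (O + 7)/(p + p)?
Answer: 502681/16 ≈ 31418.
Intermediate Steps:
r = -153 (r = 9*(-17) = -153)
S = -177 (S = -153 - 1*24 = -153 - 24 = -177)
U(p, O) = (7 + O)/(2*p) (U(p, O) = (7 + O)/((2*p)) = (7 + O)*(1/(2*p)) = (7 + O)/(2*p))
(U(-6, -4) + S)**2 = ((1/2)*(7 - 4)/(-6) - 177)**2 = ((1/2)*(-1/6)*3 - 177)**2 = (-1/4 - 177)**2 = (-709/4)**2 = 502681/16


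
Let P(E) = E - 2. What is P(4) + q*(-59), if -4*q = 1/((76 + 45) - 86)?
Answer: 339/140 ≈ 2.4214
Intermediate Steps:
q = -1/140 (q = -1/(4*((76 + 45) - 86)) = -1/(4*(121 - 86)) = -¼/35 = -¼*1/35 = -1/140 ≈ -0.0071429)
P(E) = -2 + E
P(4) + q*(-59) = (-2 + 4) - 1/140*(-59) = 2 + 59/140 = 339/140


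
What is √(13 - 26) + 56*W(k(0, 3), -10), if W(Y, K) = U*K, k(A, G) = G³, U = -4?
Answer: 2240 + I*√13 ≈ 2240.0 + 3.6056*I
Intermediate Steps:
W(Y, K) = -4*K
√(13 - 26) + 56*W(k(0, 3), -10) = √(13 - 26) + 56*(-4*(-10)) = √(-13) + 56*40 = I*√13 + 2240 = 2240 + I*√13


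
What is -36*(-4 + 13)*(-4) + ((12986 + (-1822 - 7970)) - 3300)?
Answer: 1190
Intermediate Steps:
-36*(-4 + 13)*(-4) + ((12986 + (-1822 - 7970)) - 3300) = -36*9*(-4) + ((12986 - 9792) - 3300) = -324*(-4) + (3194 - 3300) = 1296 - 106 = 1190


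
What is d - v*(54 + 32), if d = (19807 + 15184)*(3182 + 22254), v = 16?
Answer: 890029700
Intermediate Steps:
d = 890031076 (d = 34991*25436 = 890031076)
d - v*(54 + 32) = 890031076 - 16*(54 + 32) = 890031076 - 16*86 = 890031076 - 1*1376 = 890031076 - 1376 = 890029700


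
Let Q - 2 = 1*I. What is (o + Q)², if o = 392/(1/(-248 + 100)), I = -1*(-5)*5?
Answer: 3362724121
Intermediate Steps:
I = 25 (I = 5*5 = 25)
o = -58016 (o = 392/(1/(-148)) = 392/(-1/148) = 392*(-148) = -58016)
Q = 27 (Q = 2 + 1*25 = 2 + 25 = 27)
(o + Q)² = (-58016 + 27)² = (-57989)² = 3362724121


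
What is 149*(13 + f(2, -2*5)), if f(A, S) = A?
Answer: 2235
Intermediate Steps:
149*(13 + f(2, -2*5)) = 149*(13 + 2) = 149*15 = 2235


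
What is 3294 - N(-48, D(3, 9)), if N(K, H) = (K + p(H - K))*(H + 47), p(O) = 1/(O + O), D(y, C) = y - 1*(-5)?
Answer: 664553/112 ≈ 5933.5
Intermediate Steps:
D(y, C) = 5 + y (D(y, C) = y + 5 = 5 + y)
p(O) = 1/(2*O)
N(K, H) = (47 + H)*(K + 1/(2*(H - K))) (N(K, H) = (K + 1/(2*(H - K)))*(H + 47) = (K + 1/(2*(H - K)))*(47 + H) = (47 + H)*(K + 1/(2*(H - K))))
3294 - N(-48, D(3, 9)) = 3294 - (47/2 + (5 + 3)/2 - 48*(47 + (5 + 3))*((5 + 3) - 1*(-48)))/((5 + 3) - 1*(-48)) = 3294 - (47/2 + (½)*8 - 48*(47 + 8)*(8 + 48))/(8 + 48) = 3294 - (47/2 + 4 - 48*55*56)/56 = 3294 - (47/2 + 4 - 147840)/56 = 3294 - (-295625)/(56*2) = 3294 - 1*(-295625/112) = 3294 + 295625/112 = 664553/112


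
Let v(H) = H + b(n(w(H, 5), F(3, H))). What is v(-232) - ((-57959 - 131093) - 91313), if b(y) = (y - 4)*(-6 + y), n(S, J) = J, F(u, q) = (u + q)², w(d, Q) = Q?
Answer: 2749814228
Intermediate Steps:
F(u, q) = (q + u)²
b(y) = (-6 + y)*(-4 + y) (b(y) = (-4 + y)*(-6 + y) = (-6 + y)*(-4 + y))
v(H) = 24 + H + (3 + H)⁴ - 10*(3 + H)² (v(H) = H + (24 + ((H + 3)²)² - 10*(H + 3)²) = H + (24 + ((3 + H)²)² - 10*(3 + H)²) = H + (24 + (3 + H)⁴ - 10*(3 + H)²) = 24 + H + (3 + H)⁴ - 10*(3 + H)²)
v(-232) - ((-57959 - 131093) - 91313) = (24 - 232 + (3 - 232)⁴ - 10*(3 - 232)²) - ((-57959 - 131093) - 91313) = (24 - 232 + (-229)⁴ - 10*(-229)²) - (-189052 - 91313) = (24 - 232 + 2750058481 - 10*52441) - 1*(-280365) = (24 - 232 + 2750058481 - 524410) + 280365 = 2749533863 + 280365 = 2749814228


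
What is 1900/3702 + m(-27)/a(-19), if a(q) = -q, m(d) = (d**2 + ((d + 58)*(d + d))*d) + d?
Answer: 84978950/35169 ≈ 2416.3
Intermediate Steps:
m(d) = d + d**2 + 2*d**2*(58 + d) (m(d) = (d**2 + ((58 + d)*(2*d))*d) + d = (d**2 + (2*d*(58 + d))*d) + d = (d**2 + 2*d**2*(58 + d)) + d = d + d**2 + 2*d**2*(58 + d))
1900/3702 + m(-27)/a(-19) = 1900/3702 + (-27*(1 + 2*(-27)**2 + 117*(-27)))/((-1*(-19))) = 1900*(1/3702) - 27*(1 + 2*729 - 3159)/19 = 950/1851 - 27*(1 + 1458 - 3159)*(1/19) = 950/1851 - 27*(-1700)*(1/19) = 950/1851 + 45900*(1/19) = 950/1851 + 45900/19 = 84978950/35169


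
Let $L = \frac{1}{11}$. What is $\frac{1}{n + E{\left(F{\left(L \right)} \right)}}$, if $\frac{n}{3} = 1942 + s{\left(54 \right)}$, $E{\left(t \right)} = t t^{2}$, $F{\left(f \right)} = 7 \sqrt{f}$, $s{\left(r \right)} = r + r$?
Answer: $\frac{8185650}{50341629851} - \frac{3773 \sqrt{11}}{50341629851} \approx 0.00016235$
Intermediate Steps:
$s{\left(r \right)} = 2 r$
$L = \frac{1}{11} \approx 0.090909$
$E{\left(t \right)} = t^{3}$
$n = 6150$ ($n = 3 \left(1942 + 2 \cdot 54\right) = 3 \left(1942 + 108\right) = 3 \cdot 2050 = 6150$)
$\frac{1}{n + E{\left(F{\left(L \right)} \right)}} = \frac{1}{6150 + \left(\frac{7}{\sqrt{11}}\right)^{3}} = \frac{1}{6150 + \left(7 \frac{\sqrt{11}}{11}\right)^{3}} = \frac{1}{6150 + \left(\frac{7 \sqrt{11}}{11}\right)^{3}} = \frac{1}{6150 + \frac{343 \sqrt{11}}{121}}$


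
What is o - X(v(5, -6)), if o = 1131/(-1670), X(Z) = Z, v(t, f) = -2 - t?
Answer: 10559/1670 ≈ 6.3228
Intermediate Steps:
o = -1131/1670 (o = 1131*(-1/1670) = -1131/1670 ≈ -0.67725)
o - X(v(5, -6)) = -1131/1670 - (-2 - 1*5) = -1131/1670 - (-2 - 5) = -1131/1670 - 1*(-7) = -1131/1670 + 7 = 10559/1670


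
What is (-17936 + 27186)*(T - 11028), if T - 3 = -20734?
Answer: -293770750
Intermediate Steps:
T = -20731 (T = 3 - 20734 = -20731)
(-17936 + 27186)*(T - 11028) = (-17936 + 27186)*(-20731 - 11028) = 9250*(-31759) = -293770750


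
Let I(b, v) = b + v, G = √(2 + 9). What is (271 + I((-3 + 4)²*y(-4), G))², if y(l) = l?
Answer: (267 + √11)² ≈ 73071.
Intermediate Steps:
G = √11 ≈ 3.3166
(271 + I((-3 + 4)²*y(-4), G))² = (271 + ((-3 + 4)²*(-4) + √11))² = (271 + (1²*(-4) + √11))² = (271 + (1*(-4) + √11))² = (271 + (-4 + √11))² = (267 + √11)²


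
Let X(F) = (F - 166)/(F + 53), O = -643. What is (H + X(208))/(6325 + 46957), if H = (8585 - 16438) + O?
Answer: -369569/2317767 ≈ -0.15945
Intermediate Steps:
H = -8496 (H = (8585 - 16438) - 643 = -7853 - 643 = -8496)
X(F) = (-166 + F)/(53 + F)
(H + X(208))/(6325 + 46957) = (-8496 + (-166 + 208)/(53 + 208))/(6325 + 46957) = (-8496 + 42/261)/53282 = (-8496 + (1/261)*42)*(1/53282) = (-8496 + 14/87)*(1/53282) = -739138/87*1/53282 = -369569/2317767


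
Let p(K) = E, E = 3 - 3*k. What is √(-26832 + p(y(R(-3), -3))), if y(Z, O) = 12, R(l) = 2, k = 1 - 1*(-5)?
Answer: 3*I*√2983 ≈ 163.85*I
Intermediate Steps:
k = 6 (k = 1 + 5 = 6)
E = -15 (E = 3 - 3*6 = 3 - 18 = -15)
p(K) = -15
√(-26832 + p(y(R(-3), -3))) = √(-26832 - 15) = √(-26847) = 3*I*√2983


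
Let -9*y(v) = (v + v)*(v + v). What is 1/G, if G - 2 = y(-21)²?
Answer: 1/38418 ≈ 2.6029e-5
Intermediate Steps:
y(v) = -4*v²/9 (y(v) = -(v + v)*(v + v)/9 = -2*v*2*v/9 = -4*v²/9)
G = 38418 (G = 2 + (-4/9*(-21)²)² = 2 + (-4/9*441)² = 2 + (-196)² = 2 + 38416 = 38418)
1/G = 1/38418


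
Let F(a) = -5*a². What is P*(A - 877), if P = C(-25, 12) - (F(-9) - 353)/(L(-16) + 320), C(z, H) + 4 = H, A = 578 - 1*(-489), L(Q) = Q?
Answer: 7975/4 ≈ 1993.8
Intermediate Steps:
A = 1067 (A = 578 + 489 = 1067)
C(z, H) = -4 + H
P = 1595/152 (P = (-4 + 12) - (-5*(-9)² - 353)/(-16 + 320) = 8 - (-5*81 - 353)/304 = 8 - (-405 - 353)/304 = 8 - (-758)/304 = 8 - 1*(-379/152) = 8 + 379/152 = 1595/152 ≈ 10.493)
P*(A - 877) = 1595*(1067 - 877)/152 = (1595/152)*190 = 7975/4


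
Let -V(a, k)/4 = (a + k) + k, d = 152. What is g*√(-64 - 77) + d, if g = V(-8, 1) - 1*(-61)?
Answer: 152 + 85*I*√141 ≈ 152.0 + 1009.3*I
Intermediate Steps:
V(a, k) = -8*k - 4*a (V(a, k) = -4*((a + k) + k) = -4*(a + 2*k) = -8*k - 4*a)
g = 85 (g = (-8*1 - 4*(-8)) - 1*(-61) = (-8 + 32) + 61 = 24 + 61 = 85)
g*√(-64 - 77) + d = 85*√(-64 - 77) + 152 = 85*√(-141) + 152 = 85*(I*√141) + 152 = 85*I*√141 + 152 = 152 + 85*I*√141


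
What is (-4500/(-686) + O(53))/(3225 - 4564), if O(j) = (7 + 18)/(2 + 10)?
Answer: -35575/5511324 ≈ -0.0064549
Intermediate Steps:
O(j) = 25/12
(-4500/(-686) + O(53))/(3225 - 4564) = (-4500/(-686) + 25/12)/(3225 - 4564) = (-4500*(-1/686) + 25/12)/(-1339) = (2250/343 + 25/12)*(-1/1339) = (35575/4116)*(-1/1339) = -35575/5511324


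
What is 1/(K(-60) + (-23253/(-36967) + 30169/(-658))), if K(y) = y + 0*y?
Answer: -496414/52232941 ≈ -0.0095038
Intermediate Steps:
K(y) = y (K(y) = y + 0 = y)
1/(K(-60) + (-23253/(-36967) + 30169/(-658))) = 1/(-60 + (-23253/(-36967) + 30169/(-658))) = 1/(-60 + (-23253*(-1/36967) + 30169*(-1/658))) = 1/(-60 + (23253/36967 - 30169/658)) = 1/(-60 - 22448101/496414) = 1/(-52232941/496414) = -496414/52232941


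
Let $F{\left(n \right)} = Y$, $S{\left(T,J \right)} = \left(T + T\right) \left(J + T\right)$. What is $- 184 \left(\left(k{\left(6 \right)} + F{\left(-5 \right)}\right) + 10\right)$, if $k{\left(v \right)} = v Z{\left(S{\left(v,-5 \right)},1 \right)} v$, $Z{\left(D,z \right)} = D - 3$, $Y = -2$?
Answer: $-61088$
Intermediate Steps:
$S{\left(T,J \right)} = 2 T \left(J + T\right)$
$Z{\left(D,z \right)} = -3 + D$
$F{\left(n \right)} = -2$
$k{\left(v \right)} = v^{2} \left(-3 + 2 v \left(-5 + v\right)\right)$ ($k{\left(v \right)} = v \left(-3 + 2 v \left(-5 + v\right)\right) v = v^{2} \left(-3 + 2 v \left(-5 + v\right)\right)$)
$- 184 \left(\left(k{\left(6 \right)} + F{\left(-5 \right)}\right) + 10\right) = - 184 \left(\left(6^{2} \left(-3 + 2 \cdot 6 \left(-5 + 6\right)\right) - 2\right) + 10\right) = - 184 \left(\left(36 \left(-3 + 2 \cdot 6 \cdot 1\right) - 2\right) + 10\right) = - 184 \left(\left(36 \left(-3 + 12\right) - 2\right) + 10\right) = - 184 \left(\left(36 \cdot 9 - 2\right) + 10\right) = - 184 \left(\left(324 - 2\right) + 10\right) = - 184 \left(322 + 10\right) = \left(-184\right) 332 = -61088$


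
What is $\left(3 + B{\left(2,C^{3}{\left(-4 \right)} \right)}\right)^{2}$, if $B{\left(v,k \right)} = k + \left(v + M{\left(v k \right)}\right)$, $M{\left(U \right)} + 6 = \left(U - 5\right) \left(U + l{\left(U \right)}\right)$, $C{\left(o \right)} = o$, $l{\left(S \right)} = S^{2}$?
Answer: $4674732624769$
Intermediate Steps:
$M{\left(U \right)} = -6 + \left(-5 + U\right) \left(U + U^{2}\right)$ ($M{\left(U \right)} = -6 + \left(U - 5\right) \left(U + U^{2}\right) = -6 + \left(-5 + U\right) \left(U + U^{2}\right)$)
$B{\left(v,k \right)} = -6 + k + v + k^{3} v^{3} - 5 k v - 4 k^{2} v^{2}$ ($B{\left(v,k \right)} = k - \left(6 - v - k^{3} v^{3} + 4 k^{2} v^{2} + 5 v k\right) = k - \left(6 - v - k^{3} v^{3} + 4 k^{2} v^{2} + 5 k v\right) = -6 + k + v + k^{3} v^{3} - 5 k v - 4 k^{2} v^{2}$)
$\left(3 + B{\left(2,C^{3}{\left(-4 \right)} \right)}\right)^{2} = \left(3 + \left(-6 + \left(-4\right)^{3} + 2 + \left(\left(-4\right)^{3}\right)^{3} \cdot 2^{3} - 5 \left(-4\right)^{3} \cdot 2 - 4 \left(\left(-4\right)^{3}\right)^{2} \cdot 2^{2}\right)\right)^{2} = \left(3 - \left(68 - 640 - \left(-64\right)^{3} \cdot 8 + 4 \left(-64\right)^{2} \cdot 4\right)\right)^{2} = \left(3 - \left(2096580 + 65536\right)\right)^{2} = \left(3 - 2162116\right)^{2} = \left(-2162113\right)^{2} = 4674732624769$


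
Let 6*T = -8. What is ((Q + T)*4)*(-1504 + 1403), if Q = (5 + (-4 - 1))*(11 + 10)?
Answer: 1616/3 ≈ 538.67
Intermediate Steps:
T = -4/3 (T = (⅙)*(-8) = -4/3 ≈ -1.3333)
Q = 0 (Q = (5 - 5)*21 = 0*21 = 0)
((Q + T)*4)*(-1504 + 1403) = ((0 - 4/3)*4)*(-1504 + 1403) = -4/3*4*(-101) = -16/3*(-101) = 1616/3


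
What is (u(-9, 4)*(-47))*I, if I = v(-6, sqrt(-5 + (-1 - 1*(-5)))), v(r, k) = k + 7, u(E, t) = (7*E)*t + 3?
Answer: 81921 + 11703*I ≈ 81921.0 + 11703.0*I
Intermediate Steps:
u(E, t) = 3 + 7*E*t (u(E, t) = 7*E*t + 3 = 3 + 7*E*t)
v(r, k) = 7 + k
I = 7 + I (I = 7 + sqrt(-5 + (-1 - 1*(-5))) = 7 + sqrt(-5 + (-1 + 5)) = 7 + sqrt(-5 + 4) = 7 + sqrt(-1) = 7 + I ≈ 7.0 + 1.0*I)
(u(-9, 4)*(-47))*I = ((3 + 7*(-9)*4)*(-47))*(7 + I) = ((3 - 252)*(-47))*(7 + I) = (-249*(-47))*(7 + I) = 11703*(7 + I) = 81921 + 11703*I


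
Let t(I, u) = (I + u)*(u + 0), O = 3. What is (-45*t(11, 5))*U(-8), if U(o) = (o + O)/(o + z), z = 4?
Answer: -4500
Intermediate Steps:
U(o) = (3 + o)/(4 + o) (U(o) = (o + 3)/(o + 4) = (3 + o)/(4 + o))
t(I, u) = u*(I + u) (t(I, u) = (I + u)*u = u*(I + u))
(-45*t(11, 5))*U(-8) = (-225*(11 + 5))*((3 - 8)/(4 - 8)) = (-225*16)*(-5/(-4)) = (-45*80)*(-¼*(-5)) = -3600*5/4 = -4500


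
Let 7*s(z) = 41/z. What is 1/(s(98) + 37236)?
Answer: 686/25543937 ≈ 2.6856e-5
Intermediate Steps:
s(z) = 41/(7*z) (s(z) = (41/z)/7 = 41/(7*z))
1/(s(98) + 37236) = 1/((41/7)/98 + 37236) = 1/((41/7)*(1/98) + 37236) = 1/(41/686 + 37236) = 1/(25543937/686) = 686/25543937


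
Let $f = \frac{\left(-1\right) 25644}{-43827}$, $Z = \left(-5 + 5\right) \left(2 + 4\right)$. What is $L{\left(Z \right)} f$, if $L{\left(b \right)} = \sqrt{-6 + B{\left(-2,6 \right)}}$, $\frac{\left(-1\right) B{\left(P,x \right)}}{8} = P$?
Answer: $\frac{8548 \sqrt{10}}{14609} \approx 1.8503$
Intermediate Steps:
$B{\left(P,x \right)} = - 8 P$
$Z = 0$ ($Z = 0 \cdot 6 = 0$)
$L{\left(b \right)} = \sqrt{10}$ ($L{\left(b \right)} = \sqrt{-6 - -16} = \sqrt{-6 + 16} = \sqrt{10}$)
$f = \frac{8548}{14609}$ ($f = \left(-25644\right) \left(- \frac{1}{43827}\right) = \frac{8548}{14609} \approx 0.58512$)
$L{\left(Z \right)} f = \sqrt{10} \cdot \frac{8548}{14609} = \frac{8548 \sqrt{10}}{14609}$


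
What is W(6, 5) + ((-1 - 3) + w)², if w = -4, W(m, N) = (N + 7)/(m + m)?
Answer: 65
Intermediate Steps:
W(m, N) = (7 + N)/(2*m) (W(m, N) = (7 + N)/((2*m)) = (7 + N)*(1/(2*m)) = (7 + N)/(2*m))
W(6, 5) + ((-1 - 3) + w)² = (½)*(7 + 5)/6 + ((-1 - 3) - 4)² = (½)*(⅙)*12 + (-4 - 4)² = 1 + (-8)² = 1 + 64 = 65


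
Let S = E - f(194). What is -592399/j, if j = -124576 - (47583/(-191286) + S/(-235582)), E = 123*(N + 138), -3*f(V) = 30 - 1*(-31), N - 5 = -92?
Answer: 4449265852571058/935637158778581 ≈ 4.7553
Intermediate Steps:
N = -87 (N = 5 - 92 = -87)
f(V) = -61/3 (f(V) = -(30 - 1*(-31))/3 = -(30 + 31)/3 = -⅓*61 = -61/3)
E = 6273 (E = 123*(-87 + 138) = 123*51 = 6273)
S = 18880/3 (S = 6273 - 1*(-61/3) = 6273 + 61/3 = 18880/3 ≈ 6293.3)
j = -935637158778581/7510589742 (j = -124576 - (47583/(-191286) + (18880/3)/(-235582)) = -124576 - (47583*(-1/191286) + (18880/3)*(-1/235582)) = -124576 - (-5287/21254 - 9440/353373) = -124576 - 1*(-2068920811/7510589742) = -124576 + 2068920811/7510589742 = -935637158778581/7510589742 ≈ -1.2458e+5)
-592399/j = -592399/(-935637158778581/7510589742) = -592399*(-7510589742/935637158778581) = 4449265852571058/935637158778581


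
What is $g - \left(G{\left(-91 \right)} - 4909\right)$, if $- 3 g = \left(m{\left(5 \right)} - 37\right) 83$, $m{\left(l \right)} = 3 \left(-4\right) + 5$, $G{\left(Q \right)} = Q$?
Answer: $\frac{18652}{3} \approx 6217.3$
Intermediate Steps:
$m{\left(l \right)} = -7$ ($m{\left(l \right)} = -12 + 5 = -7$)
$g = \frac{3652}{3}$ ($g = - \frac{\left(-7 - 37\right) 83}{3} = - \frac{\left(-44\right) 83}{3} = \left(- \frac{1}{3}\right) \left(-3652\right) = \frac{3652}{3} \approx 1217.3$)
$g - \left(G{\left(-91 \right)} - 4909\right) = \frac{3652}{3} - \left(-91 - 4909\right) = \frac{3652}{3} - -5000 = \frac{3652}{3} + 5000 = \frac{18652}{3}$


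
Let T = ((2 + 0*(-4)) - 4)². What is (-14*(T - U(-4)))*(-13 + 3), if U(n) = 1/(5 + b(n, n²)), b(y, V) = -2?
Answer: 1540/3 ≈ 513.33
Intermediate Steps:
U(n) = ⅓ (U(n) = 1/(5 - 2) = 1/3 = ⅓)
T = 4 (T = ((2 + 0) - 4)² = (2 - 4)² = (-2)² = 4)
(-14*(T - U(-4)))*(-13 + 3) = (-14*(4 - 1*⅓))*(-13 + 3) = -14*(4 - ⅓)*(-10) = -14*11/3*(-10) = -154/3*(-10) = 1540/3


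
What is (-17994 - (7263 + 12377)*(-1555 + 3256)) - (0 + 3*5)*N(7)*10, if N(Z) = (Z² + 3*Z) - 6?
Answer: -33435234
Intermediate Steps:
N(Z) = -6 + Z² + 3*Z
(-17994 - (7263 + 12377)*(-1555 + 3256)) - (0 + 3*5)*N(7)*10 = (-17994 - (7263 + 12377)*(-1555 + 3256)) - (0 + 3*5)*(-6 + 7² + 3*7)*10 = (-17994 - 19640*1701) - (0 + 15)*(-6 + 49 + 21)*10 = (-17994 - 1*33407640) - 15*64*10 = (-17994 - 33407640) - 960*10 = -33425634 - 1*9600 = -33425634 - 9600 = -33435234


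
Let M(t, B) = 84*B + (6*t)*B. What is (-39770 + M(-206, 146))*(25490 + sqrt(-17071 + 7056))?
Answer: -5300951380 - 207962*I*sqrt(10015) ≈ -5.301e+9 - 2.0812e+7*I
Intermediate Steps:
M(t, B) = 84*B + 6*B*t
(-39770 + M(-206, 146))*(25490 + sqrt(-17071 + 7056)) = (-39770 + 6*146*(14 - 206))*(25490 + sqrt(-17071 + 7056)) = (-39770 + 6*146*(-192))*(25490 + sqrt(-10015)) = (-39770 - 168192)*(25490 + I*sqrt(10015)) = -207962*(25490 + I*sqrt(10015)) = -5300951380 - 207962*I*sqrt(10015)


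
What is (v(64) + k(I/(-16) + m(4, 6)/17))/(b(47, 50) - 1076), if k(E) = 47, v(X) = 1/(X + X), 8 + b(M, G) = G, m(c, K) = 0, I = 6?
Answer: -547/12032 ≈ -0.045462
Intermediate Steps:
b(M, G) = -8 + G
v(X) = 1/(2*X)
(v(64) + k(I/(-16) + m(4, 6)/17))/(b(47, 50) - 1076) = ((½)/64 + 47)/((-8 + 50) - 1076) = ((½)*(1/64) + 47)/(42 - 1076) = (1/128 + 47)/(-1034) = (6017/128)*(-1/1034) = -547/12032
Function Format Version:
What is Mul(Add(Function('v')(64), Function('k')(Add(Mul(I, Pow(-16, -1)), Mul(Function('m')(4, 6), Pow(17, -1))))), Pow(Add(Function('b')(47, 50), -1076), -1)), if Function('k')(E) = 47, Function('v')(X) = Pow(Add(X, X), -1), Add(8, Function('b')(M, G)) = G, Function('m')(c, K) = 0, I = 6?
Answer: Rational(-547, 12032) ≈ -0.045462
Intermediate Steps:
Function('b')(M, G) = Add(-8, G)
Function('v')(X) = Mul(Rational(1, 2), Pow(X, -1)) (Function('v')(X) = Pow(Mul(2, X), -1) = Mul(Rational(1, 2), Pow(X, -1)))
Mul(Add(Function('v')(64), Function('k')(Add(Mul(I, Pow(-16, -1)), Mul(Function('m')(4, 6), Pow(17, -1))))), Pow(Add(Function('b')(47, 50), -1076), -1)) = Mul(Add(Mul(Rational(1, 2), Pow(64, -1)), 47), Pow(Add(Add(-8, 50), -1076), -1)) = Mul(Add(Mul(Rational(1, 2), Rational(1, 64)), 47), Pow(Add(42, -1076), -1)) = Mul(Add(Rational(1, 128), 47), Pow(-1034, -1)) = Mul(Rational(6017, 128), Rational(-1, 1034)) = Rational(-547, 12032)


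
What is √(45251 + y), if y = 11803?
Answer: √57054 ≈ 238.86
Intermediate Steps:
√(45251 + y) = √(45251 + 11803) = √57054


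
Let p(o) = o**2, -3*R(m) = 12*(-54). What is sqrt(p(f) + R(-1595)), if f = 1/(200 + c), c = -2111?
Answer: sqrt(788814937)/1911 ≈ 14.697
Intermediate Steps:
f = -1/1911 (f = 1/(200 - 2111) = 1/(-1911) = -1/1911 ≈ -0.00052329)
R(m) = 216 (R(m) = -4*(-54) = -1/3*(-648) = 216)
sqrt(p(f) + R(-1595)) = sqrt((-1/1911)**2 + 216) = sqrt(1/3651921 + 216) = sqrt(788814937/3651921) = sqrt(788814937)/1911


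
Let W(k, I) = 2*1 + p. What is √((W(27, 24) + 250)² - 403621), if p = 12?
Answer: 95*I*√37 ≈ 577.86*I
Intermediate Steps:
W(k, I) = 14 (W(k, I) = 2*1 + 12 = 2 + 12 = 14)
√((W(27, 24) + 250)² - 403621) = √((14 + 250)² - 403621) = √(264² - 403621) = √(69696 - 403621) = √(-333925) = 95*I*√37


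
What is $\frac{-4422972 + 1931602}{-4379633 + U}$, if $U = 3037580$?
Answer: $\frac{2491370}{1342053} \approx 1.8564$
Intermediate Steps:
$\frac{-4422972 + 1931602}{-4379633 + U} = \frac{-4422972 + 1931602}{-4379633 + 3037580} = - \frac{2491370}{-1342053} = \left(-2491370\right) \left(- \frac{1}{1342053}\right) = \frac{2491370}{1342053}$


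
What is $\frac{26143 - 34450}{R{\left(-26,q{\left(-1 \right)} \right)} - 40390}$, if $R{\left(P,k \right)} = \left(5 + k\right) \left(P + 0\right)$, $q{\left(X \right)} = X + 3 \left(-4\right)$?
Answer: $\frac{2769}{13394} \approx 0.20673$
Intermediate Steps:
$q{\left(X \right)} = -12 + X$ ($q{\left(X \right)} = X - 12 = -12 + X$)
$R{\left(P,k \right)} = P \left(5 + k\right)$ ($R{\left(P,k \right)} = \left(5 + k\right) P = P \left(5 + k\right)$)
$\frac{26143 - 34450}{R{\left(-26,q{\left(-1 \right)} \right)} - 40390} = \frac{26143 - 34450}{- 26 \left(5 - 13\right) - 40390} = - \frac{8307}{- 26 \left(5 - 13\right) - 40390} = - \frac{8307}{\left(-26\right) \left(-8\right) - 40390} = - \frac{8307}{208 - 40390} = - \frac{8307}{-40182} = \left(-8307\right) \left(- \frac{1}{40182}\right) = \frac{2769}{13394}$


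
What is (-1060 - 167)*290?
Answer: -355830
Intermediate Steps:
(-1060 - 167)*290 = -1227*290 = -355830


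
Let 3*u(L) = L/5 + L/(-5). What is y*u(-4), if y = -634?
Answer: 0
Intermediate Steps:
u(L) = 0 (u(L) = (L/5 + L/(-5))/3 = (L*(⅕) + L*(-⅕))/3 = (L/5 - L/5)/3 = (⅓)*0 = 0)
y*u(-4) = -634*0 = 0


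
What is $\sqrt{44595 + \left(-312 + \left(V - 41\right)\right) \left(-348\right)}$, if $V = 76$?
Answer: $\sqrt{140991} \approx 375.49$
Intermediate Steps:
$\sqrt{44595 + \left(-312 + \left(V - 41\right)\right) \left(-348\right)} = \sqrt{44595 + \left(-312 + \left(76 - 41\right)\right) \left(-348\right)} = \sqrt{44595 + \left(-312 + 35\right) \left(-348\right)} = \sqrt{44595 - -96396} = \sqrt{44595 + 96396} = \sqrt{140991}$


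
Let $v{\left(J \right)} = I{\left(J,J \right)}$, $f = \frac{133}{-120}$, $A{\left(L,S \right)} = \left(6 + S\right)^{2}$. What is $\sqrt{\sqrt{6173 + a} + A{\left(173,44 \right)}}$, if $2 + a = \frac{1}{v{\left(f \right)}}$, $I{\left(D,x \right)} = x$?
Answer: $\frac{\sqrt{44222500 + 133 \sqrt{109142859}}}{133} \approx 50.779$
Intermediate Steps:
$f = - \frac{133}{120}$ ($f = 133 \left(- \frac{1}{120}\right) = - \frac{133}{120} \approx -1.1083$)
$v{\left(J \right)} = J$
$a = - \frac{386}{133}$ ($a = -2 + \frac{1}{- \frac{133}{120}} = -2 - \frac{120}{133} = - \frac{386}{133} \approx -2.9023$)
$\sqrt{\sqrt{6173 + a} + A{\left(173,44 \right)}} = \sqrt{\sqrt{6173 - \frac{386}{133}} + \left(6 + 44\right)^{2}} = \sqrt{\sqrt{\frac{820623}{133}} + 50^{2}} = \sqrt{\frac{\sqrt{109142859}}{133} + 2500} = \sqrt{2500 + \frac{\sqrt{109142859}}{133}}$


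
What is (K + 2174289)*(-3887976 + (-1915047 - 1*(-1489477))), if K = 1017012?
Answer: -13765823663346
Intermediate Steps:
(K + 2174289)*(-3887976 + (-1915047 - 1*(-1489477))) = (1017012 + 2174289)*(-3887976 + (-1915047 - 1*(-1489477))) = 3191301*(-3887976 + (-1915047 + 1489477)) = 3191301*(-3887976 - 425570) = 3191301*(-4313546) = -13765823663346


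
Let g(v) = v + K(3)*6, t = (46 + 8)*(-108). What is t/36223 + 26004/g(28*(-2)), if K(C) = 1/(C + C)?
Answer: -85660332/181115 ≈ -472.96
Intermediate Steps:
K(C) = 1/(2*C)
t = -5832 (t = 54*(-108) = -5832)
g(v) = 1 + v (g(v) = v + ((1/2)/3)*6 = v + ((1/2)*(1/3))*6 = v + (1/6)*6 = v + 1 = 1 + v)
t/36223 + 26004/g(28*(-2)) = -5832/36223 + 26004/(1 + 28*(-2)) = -5832*1/36223 + 26004/(1 - 56) = -5832/36223 + 26004/(-55) = -5832/36223 + 26004*(-1/55) = -5832/36223 - 2364/5 = -85660332/181115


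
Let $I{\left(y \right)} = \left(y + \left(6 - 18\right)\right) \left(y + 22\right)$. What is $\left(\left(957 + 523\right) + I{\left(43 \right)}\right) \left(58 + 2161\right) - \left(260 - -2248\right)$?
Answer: $7752897$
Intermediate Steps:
$I{\left(y \right)} = \left(-12 + y\right) \left(22 + y\right)$ ($I{\left(y \right)} = \left(y - 12\right) \left(22 + y\right) = \left(-12 + y\right) \left(22 + y\right)$)
$\left(\left(957 + 523\right) + I{\left(43 \right)}\right) \left(58 + 2161\right) - \left(260 - -2248\right) = \left(\left(957 + 523\right) + \left(-264 + 43^{2} + 10 \cdot 43\right)\right) \left(58 + 2161\right) - \left(260 - -2248\right) = \left(1480 + \left(-264 + 1849 + 430\right)\right) 2219 - \left(260 + 2248\right) = \left(1480 + 2015\right) 2219 - 2508 = 3495 \cdot 2219 - 2508 = 7755405 - 2508 = 7752897$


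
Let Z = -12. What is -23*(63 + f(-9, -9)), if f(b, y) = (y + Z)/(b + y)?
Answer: -8855/6 ≈ -1475.8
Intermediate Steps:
f(b, y) = (-12 + y)/(b + y) (f(b, y) = (y - 12)/(b + y) = (-12 + y)/(b + y))
-23*(63 + f(-9, -9)) = -23*(63 + (-12 - 9)/(-9 - 9)) = -23*(63 - 21/(-18)) = -23*(63 - 1/18*(-21)) = -23*(63 + 7/6) = -23*385/6 = -8855/6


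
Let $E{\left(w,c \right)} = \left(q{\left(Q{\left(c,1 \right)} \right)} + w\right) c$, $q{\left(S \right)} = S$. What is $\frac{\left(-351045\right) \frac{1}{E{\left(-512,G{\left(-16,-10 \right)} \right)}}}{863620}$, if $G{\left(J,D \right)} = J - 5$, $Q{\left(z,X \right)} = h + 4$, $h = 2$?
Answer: $- \frac{807}{21096152} \approx -3.8253 \cdot 10^{-5}$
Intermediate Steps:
$Q{\left(z,X \right)} = 6$ ($Q{\left(z,X \right)} = 2 + 4 = 6$)
$G{\left(J,D \right)} = -5 + J$
$E{\left(w,c \right)} = c \left(6 + w\right)$ ($E{\left(w,c \right)} = \left(6 + w\right) c = c \left(6 + w\right)$)
$\frac{\left(-351045\right) \frac{1}{E{\left(-512,G{\left(-16,-10 \right)} \right)}}}{863620} = \frac{\left(-351045\right) \frac{1}{\left(-5 - 16\right) \left(6 - 512\right)}}{863620} = - \frac{351045}{\left(-21\right) \left(-506\right)} \frac{1}{863620} = - \frac{351045}{10626} \cdot \frac{1}{863620} = \left(-351045\right) \frac{1}{10626} \cdot \frac{1}{863620} = \left(- \frac{117015}{3542}\right) \frac{1}{863620} = - \frac{807}{21096152}$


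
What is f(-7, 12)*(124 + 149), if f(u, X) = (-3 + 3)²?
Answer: 0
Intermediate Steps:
f(u, X) = 0 (f(u, X) = 0² = 0)
f(-7, 12)*(124 + 149) = 0*(124 + 149) = 0*273 = 0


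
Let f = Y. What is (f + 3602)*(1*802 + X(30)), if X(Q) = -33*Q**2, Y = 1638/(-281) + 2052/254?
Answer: -3717001030892/35687 ≈ -1.0416e+8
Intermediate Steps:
Y = 80280/35687 (Y = 1638*(-1/281) + 2052*(1/254) = -1638/281 + 1026/127 = 80280/35687 ≈ 2.2496)
f = 80280/35687 ≈ 2.2496
(f + 3602)*(1*802 + X(30)) = (80280/35687 + 3602)*(1*802 - 33*30**2) = 128624854*(802 - 33*900)/35687 = 128624854*(802 - 29700)/35687 = (128624854/35687)*(-28898) = -3717001030892/35687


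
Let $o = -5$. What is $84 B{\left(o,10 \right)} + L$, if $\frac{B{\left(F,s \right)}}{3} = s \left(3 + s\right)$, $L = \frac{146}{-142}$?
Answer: $\frac{2325887}{71} \approx 32759.0$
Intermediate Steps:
$L = - \frac{73}{71}$ ($L = 146 \left(- \frac{1}{142}\right) = - \frac{73}{71} \approx -1.0282$)
$B{\left(F,s \right)} = 3 s \left(3 + s\right)$
$84 B{\left(o,10 \right)} + L = 84 \cdot 3 \cdot 10 \left(3 + 10\right) - \frac{73}{71} = 84 \cdot 3 \cdot 10 \cdot 13 - \frac{73}{71} = 84 \cdot 390 - \frac{73}{71} = 32760 - \frac{73}{71} = \frac{2325887}{71}$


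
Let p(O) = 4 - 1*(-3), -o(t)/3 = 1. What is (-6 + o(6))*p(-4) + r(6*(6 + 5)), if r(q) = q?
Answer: 3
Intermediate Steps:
o(t) = -3 (o(t) = -3*1 = -3)
p(O) = 7 (p(O) = 4 + 3 = 7)
(-6 + o(6))*p(-4) + r(6*(6 + 5)) = (-6 - 3)*7 + 6*(6 + 5) = -9*7 + 6*11 = -63 + 66 = 3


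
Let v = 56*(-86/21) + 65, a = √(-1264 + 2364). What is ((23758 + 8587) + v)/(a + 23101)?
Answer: 2230216742/1600965303 - 965420*√11/1600965303 ≈ 1.3910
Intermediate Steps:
a = 10*√11 (a = √1100 = 10*√11 ≈ 33.166)
v = -493/3 (v = 56*(-86*1/21) + 65 = 56*(-86/21) + 65 = -688/3 + 65 = -493/3 ≈ -164.33)
((23758 + 8587) + v)/(a + 23101) = ((23758 + 8587) - 493/3)/(10*√11 + 23101) = (32345 - 493/3)/(23101 + 10*√11) = 96542/(3*(23101 + 10*√11))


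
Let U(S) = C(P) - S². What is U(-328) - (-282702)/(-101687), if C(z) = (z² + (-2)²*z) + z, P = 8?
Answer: -10929601462/101687 ≈ -1.0748e+5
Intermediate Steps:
C(z) = z² + 5*z (C(z) = (z² + 4*z) + z = z² + 5*z)
U(S) = 104 - S² (U(S) = 8*(5 + 8) - S² = 8*13 - S² = 104 - S²)
U(-328) - (-282702)/(-101687) = (104 - 1*(-328)²) - (-282702)/(-101687) = (104 - 1*107584) - (-282702)*(-1)/101687 = (104 - 107584) - 1*282702/101687 = -107480 - 282702/101687 = -10929601462/101687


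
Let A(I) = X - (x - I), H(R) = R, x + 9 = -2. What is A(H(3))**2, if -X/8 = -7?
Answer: 4900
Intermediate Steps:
x = -11 (x = -9 - 2 = -11)
X = 56 (X = -8*(-7) = 56)
A(I) = 67 + I (A(I) = 56 - (-11 - I) = 56 + (11 + I) = 67 + I)
A(H(3))**2 = (67 + 3)**2 = 70**2 = 4900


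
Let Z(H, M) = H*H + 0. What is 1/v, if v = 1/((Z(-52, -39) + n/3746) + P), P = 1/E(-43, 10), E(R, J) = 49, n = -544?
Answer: 248153553/91777 ≈ 2703.9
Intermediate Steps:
P = 1/49 ≈ 0.020408
Z(H, M) = H² (Z(H, M) = H² + 0 = H²)
v = 91777/248153553 (v = 1/(((-52)² - 544/3746) + 1/49) = 1/((2704 - 544*1/3746) + 1/49) = 1/((2704 - 272/1873) + 1/49) = 1/(5064320/1873 + 1/49) = 1/(248153553/91777) = 91777/248153553 ≈ 0.00036984)
1/v = 1/(91777/248153553) = 248153553/91777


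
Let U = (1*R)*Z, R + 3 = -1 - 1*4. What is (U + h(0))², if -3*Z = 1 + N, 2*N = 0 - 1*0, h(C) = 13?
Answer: 2209/9 ≈ 245.44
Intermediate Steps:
N = 0 (N = (0 - 1*0)/2 = (0 + 0)/2 = (½)*0 = 0)
Z = -⅓ (Z = -(1 + 0)/3 = -⅓*1 = -⅓ ≈ -0.33333)
R = -8 (R = -3 + (-1 - 1*4) = -3 + (-1 - 4) = -3 - 5 = -8)
U = 8/3 (U = (1*(-8))*(-⅓) = -8*(-⅓) = 8/3 ≈ 2.6667)
(U + h(0))² = (8/3 + 13)² = (47/3)² = 2209/9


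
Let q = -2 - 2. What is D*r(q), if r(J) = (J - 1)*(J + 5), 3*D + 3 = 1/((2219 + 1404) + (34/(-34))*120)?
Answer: 52540/10509 ≈ 4.9995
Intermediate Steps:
q = -4
D = -10508/10509 (D = -1 + 1/(3*((2219 + 1404) + (34/(-34))*120)) = -1 + 1/(3*(3623 + (34*(-1/34))*120)) = -1 + 1/(3*(3623 - 1*120)) = -1 + 1/(3*(3623 - 120)) = -1 + (⅓)/3503 = -1 + (⅓)*(1/3503) = -1 + 1/10509 = -10508/10509 ≈ -0.99990)
r(J) = (-1 + J)*(5 + J)
D*r(q) = -10508*(-5 + (-4)² + 4*(-4))/10509 = -10508*(-5 + 16 - 16)/10509 = -10508/10509*(-5) = 52540/10509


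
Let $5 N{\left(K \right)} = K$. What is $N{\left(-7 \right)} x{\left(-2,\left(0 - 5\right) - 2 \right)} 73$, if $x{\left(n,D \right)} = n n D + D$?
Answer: $3577$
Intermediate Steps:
$N{\left(K \right)} = \frac{K}{5}$
$x{\left(n,D \right)} = D + D n^{2}$ ($x{\left(n,D \right)} = n^{2} D + D = D n^{2} + D = D + D n^{2}$)
$N{\left(-7 \right)} x{\left(-2,\left(0 - 5\right) - 2 \right)} 73 = \frac{1}{5} \left(-7\right) \left(\left(0 - 5\right) - 2\right) \left(1 + \left(-2\right)^{2}\right) 73 = - \frac{7 \left(-5 - 2\right) \left(1 + 4\right)}{5} \cdot 73 = - \frac{7 \left(\left(-7\right) 5\right)}{5} \cdot 73 = \left(- \frac{7}{5}\right) \left(-35\right) 73 = 49 \cdot 73 = 3577$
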